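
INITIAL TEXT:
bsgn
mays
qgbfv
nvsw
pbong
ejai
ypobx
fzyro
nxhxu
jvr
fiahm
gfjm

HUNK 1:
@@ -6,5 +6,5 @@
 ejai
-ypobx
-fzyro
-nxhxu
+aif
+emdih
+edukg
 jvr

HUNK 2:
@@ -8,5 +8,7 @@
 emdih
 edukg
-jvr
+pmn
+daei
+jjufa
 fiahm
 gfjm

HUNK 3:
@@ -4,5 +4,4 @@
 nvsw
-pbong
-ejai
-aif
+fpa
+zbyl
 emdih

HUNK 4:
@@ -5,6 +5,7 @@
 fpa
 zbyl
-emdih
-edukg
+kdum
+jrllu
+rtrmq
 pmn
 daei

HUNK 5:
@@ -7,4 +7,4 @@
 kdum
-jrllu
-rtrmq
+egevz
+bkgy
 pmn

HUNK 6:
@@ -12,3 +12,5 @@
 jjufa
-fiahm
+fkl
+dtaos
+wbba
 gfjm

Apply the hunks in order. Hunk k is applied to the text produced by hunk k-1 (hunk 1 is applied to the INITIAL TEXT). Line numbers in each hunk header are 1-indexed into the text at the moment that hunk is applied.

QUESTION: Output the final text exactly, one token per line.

Answer: bsgn
mays
qgbfv
nvsw
fpa
zbyl
kdum
egevz
bkgy
pmn
daei
jjufa
fkl
dtaos
wbba
gfjm

Derivation:
Hunk 1: at line 6 remove [ypobx,fzyro,nxhxu] add [aif,emdih,edukg] -> 12 lines: bsgn mays qgbfv nvsw pbong ejai aif emdih edukg jvr fiahm gfjm
Hunk 2: at line 8 remove [jvr] add [pmn,daei,jjufa] -> 14 lines: bsgn mays qgbfv nvsw pbong ejai aif emdih edukg pmn daei jjufa fiahm gfjm
Hunk 3: at line 4 remove [pbong,ejai,aif] add [fpa,zbyl] -> 13 lines: bsgn mays qgbfv nvsw fpa zbyl emdih edukg pmn daei jjufa fiahm gfjm
Hunk 4: at line 5 remove [emdih,edukg] add [kdum,jrllu,rtrmq] -> 14 lines: bsgn mays qgbfv nvsw fpa zbyl kdum jrllu rtrmq pmn daei jjufa fiahm gfjm
Hunk 5: at line 7 remove [jrllu,rtrmq] add [egevz,bkgy] -> 14 lines: bsgn mays qgbfv nvsw fpa zbyl kdum egevz bkgy pmn daei jjufa fiahm gfjm
Hunk 6: at line 12 remove [fiahm] add [fkl,dtaos,wbba] -> 16 lines: bsgn mays qgbfv nvsw fpa zbyl kdum egevz bkgy pmn daei jjufa fkl dtaos wbba gfjm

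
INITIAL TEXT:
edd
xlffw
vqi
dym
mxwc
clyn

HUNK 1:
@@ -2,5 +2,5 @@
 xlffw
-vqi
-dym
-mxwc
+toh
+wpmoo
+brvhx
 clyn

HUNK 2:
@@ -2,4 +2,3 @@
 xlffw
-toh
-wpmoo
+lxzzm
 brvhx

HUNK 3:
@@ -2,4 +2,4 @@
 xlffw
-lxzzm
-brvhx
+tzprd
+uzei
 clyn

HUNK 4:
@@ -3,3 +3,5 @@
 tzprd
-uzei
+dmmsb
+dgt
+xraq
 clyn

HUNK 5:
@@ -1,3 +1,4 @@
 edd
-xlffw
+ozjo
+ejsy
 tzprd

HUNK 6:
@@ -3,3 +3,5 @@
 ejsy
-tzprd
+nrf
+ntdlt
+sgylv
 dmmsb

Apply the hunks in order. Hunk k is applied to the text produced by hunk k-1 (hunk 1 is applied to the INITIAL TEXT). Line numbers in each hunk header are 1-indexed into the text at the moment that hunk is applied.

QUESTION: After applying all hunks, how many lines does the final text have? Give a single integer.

Answer: 10

Derivation:
Hunk 1: at line 2 remove [vqi,dym,mxwc] add [toh,wpmoo,brvhx] -> 6 lines: edd xlffw toh wpmoo brvhx clyn
Hunk 2: at line 2 remove [toh,wpmoo] add [lxzzm] -> 5 lines: edd xlffw lxzzm brvhx clyn
Hunk 3: at line 2 remove [lxzzm,brvhx] add [tzprd,uzei] -> 5 lines: edd xlffw tzprd uzei clyn
Hunk 4: at line 3 remove [uzei] add [dmmsb,dgt,xraq] -> 7 lines: edd xlffw tzprd dmmsb dgt xraq clyn
Hunk 5: at line 1 remove [xlffw] add [ozjo,ejsy] -> 8 lines: edd ozjo ejsy tzprd dmmsb dgt xraq clyn
Hunk 6: at line 3 remove [tzprd] add [nrf,ntdlt,sgylv] -> 10 lines: edd ozjo ejsy nrf ntdlt sgylv dmmsb dgt xraq clyn
Final line count: 10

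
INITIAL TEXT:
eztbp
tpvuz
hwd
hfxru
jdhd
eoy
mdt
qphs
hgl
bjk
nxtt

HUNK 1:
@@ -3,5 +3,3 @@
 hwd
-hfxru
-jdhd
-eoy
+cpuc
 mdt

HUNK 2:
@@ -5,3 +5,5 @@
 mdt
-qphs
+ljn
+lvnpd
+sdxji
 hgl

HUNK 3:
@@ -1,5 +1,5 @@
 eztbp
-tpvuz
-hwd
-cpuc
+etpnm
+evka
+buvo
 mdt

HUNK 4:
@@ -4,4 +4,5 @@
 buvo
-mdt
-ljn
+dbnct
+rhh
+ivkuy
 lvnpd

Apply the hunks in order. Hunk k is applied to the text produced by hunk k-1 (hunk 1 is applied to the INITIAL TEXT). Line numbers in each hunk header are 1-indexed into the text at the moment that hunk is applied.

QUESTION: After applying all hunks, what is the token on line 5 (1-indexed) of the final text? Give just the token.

Hunk 1: at line 3 remove [hfxru,jdhd,eoy] add [cpuc] -> 9 lines: eztbp tpvuz hwd cpuc mdt qphs hgl bjk nxtt
Hunk 2: at line 5 remove [qphs] add [ljn,lvnpd,sdxji] -> 11 lines: eztbp tpvuz hwd cpuc mdt ljn lvnpd sdxji hgl bjk nxtt
Hunk 3: at line 1 remove [tpvuz,hwd,cpuc] add [etpnm,evka,buvo] -> 11 lines: eztbp etpnm evka buvo mdt ljn lvnpd sdxji hgl bjk nxtt
Hunk 4: at line 4 remove [mdt,ljn] add [dbnct,rhh,ivkuy] -> 12 lines: eztbp etpnm evka buvo dbnct rhh ivkuy lvnpd sdxji hgl bjk nxtt
Final line 5: dbnct

Answer: dbnct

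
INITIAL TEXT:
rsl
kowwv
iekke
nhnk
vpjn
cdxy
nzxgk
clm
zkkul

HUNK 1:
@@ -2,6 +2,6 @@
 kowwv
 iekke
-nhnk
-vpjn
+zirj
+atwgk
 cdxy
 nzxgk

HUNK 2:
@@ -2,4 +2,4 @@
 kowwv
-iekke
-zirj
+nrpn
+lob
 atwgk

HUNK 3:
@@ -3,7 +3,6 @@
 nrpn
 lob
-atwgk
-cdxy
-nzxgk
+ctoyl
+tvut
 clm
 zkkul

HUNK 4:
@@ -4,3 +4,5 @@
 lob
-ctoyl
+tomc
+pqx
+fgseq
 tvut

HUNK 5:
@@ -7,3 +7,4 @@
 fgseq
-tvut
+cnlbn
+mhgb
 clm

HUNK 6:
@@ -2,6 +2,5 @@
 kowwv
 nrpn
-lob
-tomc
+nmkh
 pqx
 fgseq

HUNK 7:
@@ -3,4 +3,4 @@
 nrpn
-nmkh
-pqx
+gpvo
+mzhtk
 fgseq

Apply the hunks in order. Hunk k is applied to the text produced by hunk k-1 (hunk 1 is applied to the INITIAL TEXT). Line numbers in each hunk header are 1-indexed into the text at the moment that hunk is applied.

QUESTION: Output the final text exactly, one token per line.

Hunk 1: at line 2 remove [nhnk,vpjn] add [zirj,atwgk] -> 9 lines: rsl kowwv iekke zirj atwgk cdxy nzxgk clm zkkul
Hunk 2: at line 2 remove [iekke,zirj] add [nrpn,lob] -> 9 lines: rsl kowwv nrpn lob atwgk cdxy nzxgk clm zkkul
Hunk 3: at line 3 remove [atwgk,cdxy,nzxgk] add [ctoyl,tvut] -> 8 lines: rsl kowwv nrpn lob ctoyl tvut clm zkkul
Hunk 4: at line 4 remove [ctoyl] add [tomc,pqx,fgseq] -> 10 lines: rsl kowwv nrpn lob tomc pqx fgseq tvut clm zkkul
Hunk 5: at line 7 remove [tvut] add [cnlbn,mhgb] -> 11 lines: rsl kowwv nrpn lob tomc pqx fgseq cnlbn mhgb clm zkkul
Hunk 6: at line 2 remove [lob,tomc] add [nmkh] -> 10 lines: rsl kowwv nrpn nmkh pqx fgseq cnlbn mhgb clm zkkul
Hunk 7: at line 3 remove [nmkh,pqx] add [gpvo,mzhtk] -> 10 lines: rsl kowwv nrpn gpvo mzhtk fgseq cnlbn mhgb clm zkkul

Answer: rsl
kowwv
nrpn
gpvo
mzhtk
fgseq
cnlbn
mhgb
clm
zkkul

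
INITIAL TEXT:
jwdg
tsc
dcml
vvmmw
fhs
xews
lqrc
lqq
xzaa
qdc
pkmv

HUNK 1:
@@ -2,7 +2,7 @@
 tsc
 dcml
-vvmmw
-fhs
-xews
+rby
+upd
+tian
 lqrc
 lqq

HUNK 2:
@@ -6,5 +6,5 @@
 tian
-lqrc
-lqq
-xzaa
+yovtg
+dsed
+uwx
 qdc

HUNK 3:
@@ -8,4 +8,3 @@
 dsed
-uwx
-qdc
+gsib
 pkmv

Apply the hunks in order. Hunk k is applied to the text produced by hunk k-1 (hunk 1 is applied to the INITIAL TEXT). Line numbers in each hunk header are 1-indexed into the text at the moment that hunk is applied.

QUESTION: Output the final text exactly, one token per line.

Hunk 1: at line 2 remove [vvmmw,fhs,xews] add [rby,upd,tian] -> 11 lines: jwdg tsc dcml rby upd tian lqrc lqq xzaa qdc pkmv
Hunk 2: at line 6 remove [lqrc,lqq,xzaa] add [yovtg,dsed,uwx] -> 11 lines: jwdg tsc dcml rby upd tian yovtg dsed uwx qdc pkmv
Hunk 3: at line 8 remove [uwx,qdc] add [gsib] -> 10 lines: jwdg tsc dcml rby upd tian yovtg dsed gsib pkmv

Answer: jwdg
tsc
dcml
rby
upd
tian
yovtg
dsed
gsib
pkmv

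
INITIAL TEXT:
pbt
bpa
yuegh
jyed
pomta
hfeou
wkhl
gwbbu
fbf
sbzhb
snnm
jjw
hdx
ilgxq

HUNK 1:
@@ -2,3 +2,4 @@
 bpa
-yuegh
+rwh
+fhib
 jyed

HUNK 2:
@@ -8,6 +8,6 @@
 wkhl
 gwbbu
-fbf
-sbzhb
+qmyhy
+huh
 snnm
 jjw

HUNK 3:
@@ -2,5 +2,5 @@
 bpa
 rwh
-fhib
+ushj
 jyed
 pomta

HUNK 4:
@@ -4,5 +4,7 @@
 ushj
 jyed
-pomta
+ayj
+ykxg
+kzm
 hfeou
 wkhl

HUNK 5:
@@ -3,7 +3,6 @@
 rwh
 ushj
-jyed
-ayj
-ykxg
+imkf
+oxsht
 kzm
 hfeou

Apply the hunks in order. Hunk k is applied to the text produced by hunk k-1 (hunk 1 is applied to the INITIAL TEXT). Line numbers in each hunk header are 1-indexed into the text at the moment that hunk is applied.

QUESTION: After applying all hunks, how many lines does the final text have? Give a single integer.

Answer: 16

Derivation:
Hunk 1: at line 2 remove [yuegh] add [rwh,fhib] -> 15 lines: pbt bpa rwh fhib jyed pomta hfeou wkhl gwbbu fbf sbzhb snnm jjw hdx ilgxq
Hunk 2: at line 8 remove [fbf,sbzhb] add [qmyhy,huh] -> 15 lines: pbt bpa rwh fhib jyed pomta hfeou wkhl gwbbu qmyhy huh snnm jjw hdx ilgxq
Hunk 3: at line 2 remove [fhib] add [ushj] -> 15 lines: pbt bpa rwh ushj jyed pomta hfeou wkhl gwbbu qmyhy huh snnm jjw hdx ilgxq
Hunk 4: at line 4 remove [pomta] add [ayj,ykxg,kzm] -> 17 lines: pbt bpa rwh ushj jyed ayj ykxg kzm hfeou wkhl gwbbu qmyhy huh snnm jjw hdx ilgxq
Hunk 5: at line 3 remove [jyed,ayj,ykxg] add [imkf,oxsht] -> 16 lines: pbt bpa rwh ushj imkf oxsht kzm hfeou wkhl gwbbu qmyhy huh snnm jjw hdx ilgxq
Final line count: 16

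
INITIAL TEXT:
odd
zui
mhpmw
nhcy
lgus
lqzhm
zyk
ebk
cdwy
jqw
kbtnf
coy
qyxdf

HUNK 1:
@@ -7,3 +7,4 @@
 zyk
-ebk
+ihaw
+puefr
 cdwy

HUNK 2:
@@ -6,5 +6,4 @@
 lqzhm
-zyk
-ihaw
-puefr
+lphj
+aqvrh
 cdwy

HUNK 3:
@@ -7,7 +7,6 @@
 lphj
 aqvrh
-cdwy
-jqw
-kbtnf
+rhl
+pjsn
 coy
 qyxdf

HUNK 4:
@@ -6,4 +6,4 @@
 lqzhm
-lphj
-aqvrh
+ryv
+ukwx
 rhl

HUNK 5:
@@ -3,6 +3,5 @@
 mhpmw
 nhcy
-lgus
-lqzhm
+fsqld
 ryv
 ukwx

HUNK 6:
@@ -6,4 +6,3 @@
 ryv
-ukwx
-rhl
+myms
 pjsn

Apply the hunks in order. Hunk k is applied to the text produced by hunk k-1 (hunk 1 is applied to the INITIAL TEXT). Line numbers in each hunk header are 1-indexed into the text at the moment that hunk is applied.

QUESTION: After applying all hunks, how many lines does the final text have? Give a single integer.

Answer: 10

Derivation:
Hunk 1: at line 7 remove [ebk] add [ihaw,puefr] -> 14 lines: odd zui mhpmw nhcy lgus lqzhm zyk ihaw puefr cdwy jqw kbtnf coy qyxdf
Hunk 2: at line 6 remove [zyk,ihaw,puefr] add [lphj,aqvrh] -> 13 lines: odd zui mhpmw nhcy lgus lqzhm lphj aqvrh cdwy jqw kbtnf coy qyxdf
Hunk 3: at line 7 remove [cdwy,jqw,kbtnf] add [rhl,pjsn] -> 12 lines: odd zui mhpmw nhcy lgus lqzhm lphj aqvrh rhl pjsn coy qyxdf
Hunk 4: at line 6 remove [lphj,aqvrh] add [ryv,ukwx] -> 12 lines: odd zui mhpmw nhcy lgus lqzhm ryv ukwx rhl pjsn coy qyxdf
Hunk 5: at line 3 remove [lgus,lqzhm] add [fsqld] -> 11 lines: odd zui mhpmw nhcy fsqld ryv ukwx rhl pjsn coy qyxdf
Hunk 6: at line 6 remove [ukwx,rhl] add [myms] -> 10 lines: odd zui mhpmw nhcy fsqld ryv myms pjsn coy qyxdf
Final line count: 10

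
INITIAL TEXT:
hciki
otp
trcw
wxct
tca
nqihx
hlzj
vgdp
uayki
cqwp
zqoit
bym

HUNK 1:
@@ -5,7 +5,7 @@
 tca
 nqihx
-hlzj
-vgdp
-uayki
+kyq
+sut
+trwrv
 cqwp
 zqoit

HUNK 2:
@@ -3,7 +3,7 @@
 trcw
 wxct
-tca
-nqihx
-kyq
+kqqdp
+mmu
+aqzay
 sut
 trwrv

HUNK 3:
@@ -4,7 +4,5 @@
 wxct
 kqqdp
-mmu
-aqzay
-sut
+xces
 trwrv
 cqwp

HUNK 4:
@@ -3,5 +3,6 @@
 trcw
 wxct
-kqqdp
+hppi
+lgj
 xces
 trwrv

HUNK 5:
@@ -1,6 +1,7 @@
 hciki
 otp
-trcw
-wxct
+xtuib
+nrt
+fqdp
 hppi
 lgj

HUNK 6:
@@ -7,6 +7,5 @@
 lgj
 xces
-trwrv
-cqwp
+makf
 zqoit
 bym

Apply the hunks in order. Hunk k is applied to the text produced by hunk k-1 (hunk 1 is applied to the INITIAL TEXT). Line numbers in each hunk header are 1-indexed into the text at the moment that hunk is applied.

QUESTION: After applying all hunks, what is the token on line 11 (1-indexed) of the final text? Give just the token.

Hunk 1: at line 5 remove [hlzj,vgdp,uayki] add [kyq,sut,trwrv] -> 12 lines: hciki otp trcw wxct tca nqihx kyq sut trwrv cqwp zqoit bym
Hunk 2: at line 3 remove [tca,nqihx,kyq] add [kqqdp,mmu,aqzay] -> 12 lines: hciki otp trcw wxct kqqdp mmu aqzay sut trwrv cqwp zqoit bym
Hunk 3: at line 4 remove [mmu,aqzay,sut] add [xces] -> 10 lines: hciki otp trcw wxct kqqdp xces trwrv cqwp zqoit bym
Hunk 4: at line 3 remove [kqqdp] add [hppi,lgj] -> 11 lines: hciki otp trcw wxct hppi lgj xces trwrv cqwp zqoit bym
Hunk 5: at line 1 remove [trcw,wxct] add [xtuib,nrt,fqdp] -> 12 lines: hciki otp xtuib nrt fqdp hppi lgj xces trwrv cqwp zqoit bym
Hunk 6: at line 7 remove [trwrv,cqwp] add [makf] -> 11 lines: hciki otp xtuib nrt fqdp hppi lgj xces makf zqoit bym
Final line 11: bym

Answer: bym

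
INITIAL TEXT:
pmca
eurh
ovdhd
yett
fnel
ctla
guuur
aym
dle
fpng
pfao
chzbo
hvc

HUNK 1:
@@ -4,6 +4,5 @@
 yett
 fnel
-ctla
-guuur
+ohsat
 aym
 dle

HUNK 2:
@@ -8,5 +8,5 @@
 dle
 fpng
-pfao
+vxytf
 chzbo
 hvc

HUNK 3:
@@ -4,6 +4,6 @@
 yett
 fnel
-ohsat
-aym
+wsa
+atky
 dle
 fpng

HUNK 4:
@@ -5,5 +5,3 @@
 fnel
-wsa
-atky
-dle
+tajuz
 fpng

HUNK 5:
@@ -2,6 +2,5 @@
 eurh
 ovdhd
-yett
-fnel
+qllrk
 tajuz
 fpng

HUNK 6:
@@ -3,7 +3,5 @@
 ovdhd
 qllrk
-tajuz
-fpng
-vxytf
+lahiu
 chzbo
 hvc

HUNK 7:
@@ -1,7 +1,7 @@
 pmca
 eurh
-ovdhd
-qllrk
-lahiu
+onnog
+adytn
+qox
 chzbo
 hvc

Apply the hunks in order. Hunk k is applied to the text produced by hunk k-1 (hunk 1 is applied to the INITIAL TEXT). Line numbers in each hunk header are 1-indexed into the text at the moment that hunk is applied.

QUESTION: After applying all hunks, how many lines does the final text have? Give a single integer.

Answer: 7

Derivation:
Hunk 1: at line 4 remove [ctla,guuur] add [ohsat] -> 12 lines: pmca eurh ovdhd yett fnel ohsat aym dle fpng pfao chzbo hvc
Hunk 2: at line 8 remove [pfao] add [vxytf] -> 12 lines: pmca eurh ovdhd yett fnel ohsat aym dle fpng vxytf chzbo hvc
Hunk 3: at line 4 remove [ohsat,aym] add [wsa,atky] -> 12 lines: pmca eurh ovdhd yett fnel wsa atky dle fpng vxytf chzbo hvc
Hunk 4: at line 5 remove [wsa,atky,dle] add [tajuz] -> 10 lines: pmca eurh ovdhd yett fnel tajuz fpng vxytf chzbo hvc
Hunk 5: at line 2 remove [yett,fnel] add [qllrk] -> 9 lines: pmca eurh ovdhd qllrk tajuz fpng vxytf chzbo hvc
Hunk 6: at line 3 remove [tajuz,fpng,vxytf] add [lahiu] -> 7 lines: pmca eurh ovdhd qllrk lahiu chzbo hvc
Hunk 7: at line 1 remove [ovdhd,qllrk,lahiu] add [onnog,adytn,qox] -> 7 lines: pmca eurh onnog adytn qox chzbo hvc
Final line count: 7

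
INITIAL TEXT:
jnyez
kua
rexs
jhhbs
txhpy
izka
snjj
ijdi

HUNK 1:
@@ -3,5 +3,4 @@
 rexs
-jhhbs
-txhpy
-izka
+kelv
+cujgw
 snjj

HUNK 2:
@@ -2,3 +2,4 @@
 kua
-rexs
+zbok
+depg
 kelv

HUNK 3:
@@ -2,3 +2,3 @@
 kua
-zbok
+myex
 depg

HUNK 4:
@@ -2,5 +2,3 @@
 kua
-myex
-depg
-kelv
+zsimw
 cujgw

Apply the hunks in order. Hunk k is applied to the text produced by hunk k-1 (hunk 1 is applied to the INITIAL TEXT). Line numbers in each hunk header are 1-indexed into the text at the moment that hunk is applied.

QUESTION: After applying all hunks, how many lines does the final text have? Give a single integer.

Hunk 1: at line 3 remove [jhhbs,txhpy,izka] add [kelv,cujgw] -> 7 lines: jnyez kua rexs kelv cujgw snjj ijdi
Hunk 2: at line 2 remove [rexs] add [zbok,depg] -> 8 lines: jnyez kua zbok depg kelv cujgw snjj ijdi
Hunk 3: at line 2 remove [zbok] add [myex] -> 8 lines: jnyez kua myex depg kelv cujgw snjj ijdi
Hunk 4: at line 2 remove [myex,depg,kelv] add [zsimw] -> 6 lines: jnyez kua zsimw cujgw snjj ijdi
Final line count: 6

Answer: 6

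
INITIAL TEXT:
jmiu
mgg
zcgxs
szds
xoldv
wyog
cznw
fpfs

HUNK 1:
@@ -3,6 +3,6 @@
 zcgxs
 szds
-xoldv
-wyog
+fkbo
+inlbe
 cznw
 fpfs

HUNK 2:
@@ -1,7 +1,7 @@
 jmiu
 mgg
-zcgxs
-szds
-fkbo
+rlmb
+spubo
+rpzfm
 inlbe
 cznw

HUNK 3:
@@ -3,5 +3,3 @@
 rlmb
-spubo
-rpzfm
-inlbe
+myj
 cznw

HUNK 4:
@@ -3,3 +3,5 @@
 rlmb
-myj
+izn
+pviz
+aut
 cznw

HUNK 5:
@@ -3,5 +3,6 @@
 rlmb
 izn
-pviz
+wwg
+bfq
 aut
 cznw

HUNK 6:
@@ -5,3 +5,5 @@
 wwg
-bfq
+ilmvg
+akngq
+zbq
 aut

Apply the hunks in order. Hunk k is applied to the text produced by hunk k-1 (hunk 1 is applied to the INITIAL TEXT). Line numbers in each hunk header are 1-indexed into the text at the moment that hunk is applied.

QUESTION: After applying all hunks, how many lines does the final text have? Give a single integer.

Answer: 11

Derivation:
Hunk 1: at line 3 remove [xoldv,wyog] add [fkbo,inlbe] -> 8 lines: jmiu mgg zcgxs szds fkbo inlbe cznw fpfs
Hunk 2: at line 1 remove [zcgxs,szds,fkbo] add [rlmb,spubo,rpzfm] -> 8 lines: jmiu mgg rlmb spubo rpzfm inlbe cznw fpfs
Hunk 3: at line 3 remove [spubo,rpzfm,inlbe] add [myj] -> 6 lines: jmiu mgg rlmb myj cznw fpfs
Hunk 4: at line 3 remove [myj] add [izn,pviz,aut] -> 8 lines: jmiu mgg rlmb izn pviz aut cznw fpfs
Hunk 5: at line 3 remove [pviz] add [wwg,bfq] -> 9 lines: jmiu mgg rlmb izn wwg bfq aut cznw fpfs
Hunk 6: at line 5 remove [bfq] add [ilmvg,akngq,zbq] -> 11 lines: jmiu mgg rlmb izn wwg ilmvg akngq zbq aut cznw fpfs
Final line count: 11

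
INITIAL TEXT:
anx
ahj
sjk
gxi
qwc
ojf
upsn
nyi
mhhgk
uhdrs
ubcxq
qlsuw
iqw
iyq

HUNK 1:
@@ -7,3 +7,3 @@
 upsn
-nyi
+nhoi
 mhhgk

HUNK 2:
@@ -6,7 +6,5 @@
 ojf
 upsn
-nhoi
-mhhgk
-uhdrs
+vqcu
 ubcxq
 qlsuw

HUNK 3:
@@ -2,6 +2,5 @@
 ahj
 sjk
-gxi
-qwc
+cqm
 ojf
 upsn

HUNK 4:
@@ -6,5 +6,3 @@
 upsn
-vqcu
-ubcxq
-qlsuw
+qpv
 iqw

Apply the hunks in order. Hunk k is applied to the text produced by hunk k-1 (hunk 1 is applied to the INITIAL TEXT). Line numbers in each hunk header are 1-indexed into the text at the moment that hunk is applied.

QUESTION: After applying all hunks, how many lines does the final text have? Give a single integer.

Hunk 1: at line 7 remove [nyi] add [nhoi] -> 14 lines: anx ahj sjk gxi qwc ojf upsn nhoi mhhgk uhdrs ubcxq qlsuw iqw iyq
Hunk 2: at line 6 remove [nhoi,mhhgk,uhdrs] add [vqcu] -> 12 lines: anx ahj sjk gxi qwc ojf upsn vqcu ubcxq qlsuw iqw iyq
Hunk 3: at line 2 remove [gxi,qwc] add [cqm] -> 11 lines: anx ahj sjk cqm ojf upsn vqcu ubcxq qlsuw iqw iyq
Hunk 4: at line 6 remove [vqcu,ubcxq,qlsuw] add [qpv] -> 9 lines: anx ahj sjk cqm ojf upsn qpv iqw iyq
Final line count: 9

Answer: 9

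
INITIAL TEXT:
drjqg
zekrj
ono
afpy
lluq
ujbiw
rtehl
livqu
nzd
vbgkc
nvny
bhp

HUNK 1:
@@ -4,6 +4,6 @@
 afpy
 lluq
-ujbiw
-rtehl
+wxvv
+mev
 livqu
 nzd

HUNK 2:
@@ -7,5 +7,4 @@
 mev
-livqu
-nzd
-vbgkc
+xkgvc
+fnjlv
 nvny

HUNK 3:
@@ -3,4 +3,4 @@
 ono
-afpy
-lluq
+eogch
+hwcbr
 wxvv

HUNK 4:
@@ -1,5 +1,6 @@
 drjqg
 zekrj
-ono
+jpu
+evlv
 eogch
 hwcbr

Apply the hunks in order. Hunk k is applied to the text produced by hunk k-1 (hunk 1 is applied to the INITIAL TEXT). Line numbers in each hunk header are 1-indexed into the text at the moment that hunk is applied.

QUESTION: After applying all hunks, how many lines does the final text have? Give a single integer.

Answer: 12

Derivation:
Hunk 1: at line 4 remove [ujbiw,rtehl] add [wxvv,mev] -> 12 lines: drjqg zekrj ono afpy lluq wxvv mev livqu nzd vbgkc nvny bhp
Hunk 2: at line 7 remove [livqu,nzd,vbgkc] add [xkgvc,fnjlv] -> 11 lines: drjqg zekrj ono afpy lluq wxvv mev xkgvc fnjlv nvny bhp
Hunk 3: at line 3 remove [afpy,lluq] add [eogch,hwcbr] -> 11 lines: drjqg zekrj ono eogch hwcbr wxvv mev xkgvc fnjlv nvny bhp
Hunk 4: at line 1 remove [ono] add [jpu,evlv] -> 12 lines: drjqg zekrj jpu evlv eogch hwcbr wxvv mev xkgvc fnjlv nvny bhp
Final line count: 12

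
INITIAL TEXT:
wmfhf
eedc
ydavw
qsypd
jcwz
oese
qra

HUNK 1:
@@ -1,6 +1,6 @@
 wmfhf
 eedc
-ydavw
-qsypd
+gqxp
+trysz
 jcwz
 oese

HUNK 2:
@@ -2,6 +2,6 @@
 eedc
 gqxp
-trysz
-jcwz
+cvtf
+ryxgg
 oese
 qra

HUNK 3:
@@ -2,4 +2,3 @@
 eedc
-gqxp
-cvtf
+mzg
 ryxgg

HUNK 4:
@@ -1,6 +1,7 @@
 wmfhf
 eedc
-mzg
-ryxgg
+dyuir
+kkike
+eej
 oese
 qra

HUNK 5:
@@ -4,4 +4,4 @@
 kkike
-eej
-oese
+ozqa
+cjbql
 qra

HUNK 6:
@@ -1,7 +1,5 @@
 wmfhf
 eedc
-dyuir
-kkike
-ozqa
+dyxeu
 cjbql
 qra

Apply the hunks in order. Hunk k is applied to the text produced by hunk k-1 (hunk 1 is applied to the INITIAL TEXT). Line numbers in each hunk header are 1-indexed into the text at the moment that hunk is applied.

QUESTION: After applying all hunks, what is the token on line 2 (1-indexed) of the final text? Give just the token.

Hunk 1: at line 1 remove [ydavw,qsypd] add [gqxp,trysz] -> 7 lines: wmfhf eedc gqxp trysz jcwz oese qra
Hunk 2: at line 2 remove [trysz,jcwz] add [cvtf,ryxgg] -> 7 lines: wmfhf eedc gqxp cvtf ryxgg oese qra
Hunk 3: at line 2 remove [gqxp,cvtf] add [mzg] -> 6 lines: wmfhf eedc mzg ryxgg oese qra
Hunk 4: at line 1 remove [mzg,ryxgg] add [dyuir,kkike,eej] -> 7 lines: wmfhf eedc dyuir kkike eej oese qra
Hunk 5: at line 4 remove [eej,oese] add [ozqa,cjbql] -> 7 lines: wmfhf eedc dyuir kkike ozqa cjbql qra
Hunk 6: at line 1 remove [dyuir,kkike,ozqa] add [dyxeu] -> 5 lines: wmfhf eedc dyxeu cjbql qra
Final line 2: eedc

Answer: eedc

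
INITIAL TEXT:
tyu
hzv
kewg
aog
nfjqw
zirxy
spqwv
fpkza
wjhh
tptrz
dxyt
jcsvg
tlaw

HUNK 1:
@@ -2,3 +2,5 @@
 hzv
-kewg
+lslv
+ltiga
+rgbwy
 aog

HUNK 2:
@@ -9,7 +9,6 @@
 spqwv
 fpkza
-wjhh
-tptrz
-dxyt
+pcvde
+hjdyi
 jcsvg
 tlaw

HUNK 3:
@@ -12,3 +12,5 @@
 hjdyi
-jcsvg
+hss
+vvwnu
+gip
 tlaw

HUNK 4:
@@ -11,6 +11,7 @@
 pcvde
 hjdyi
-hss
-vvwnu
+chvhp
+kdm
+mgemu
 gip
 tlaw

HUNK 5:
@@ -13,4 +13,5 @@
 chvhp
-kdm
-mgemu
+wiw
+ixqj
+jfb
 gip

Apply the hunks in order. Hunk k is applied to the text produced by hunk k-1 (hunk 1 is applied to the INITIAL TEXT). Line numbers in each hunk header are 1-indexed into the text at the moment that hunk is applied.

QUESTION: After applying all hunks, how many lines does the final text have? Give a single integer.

Answer: 18

Derivation:
Hunk 1: at line 2 remove [kewg] add [lslv,ltiga,rgbwy] -> 15 lines: tyu hzv lslv ltiga rgbwy aog nfjqw zirxy spqwv fpkza wjhh tptrz dxyt jcsvg tlaw
Hunk 2: at line 9 remove [wjhh,tptrz,dxyt] add [pcvde,hjdyi] -> 14 lines: tyu hzv lslv ltiga rgbwy aog nfjqw zirxy spqwv fpkza pcvde hjdyi jcsvg tlaw
Hunk 3: at line 12 remove [jcsvg] add [hss,vvwnu,gip] -> 16 lines: tyu hzv lslv ltiga rgbwy aog nfjqw zirxy spqwv fpkza pcvde hjdyi hss vvwnu gip tlaw
Hunk 4: at line 11 remove [hss,vvwnu] add [chvhp,kdm,mgemu] -> 17 lines: tyu hzv lslv ltiga rgbwy aog nfjqw zirxy spqwv fpkza pcvde hjdyi chvhp kdm mgemu gip tlaw
Hunk 5: at line 13 remove [kdm,mgemu] add [wiw,ixqj,jfb] -> 18 lines: tyu hzv lslv ltiga rgbwy aog nfjqw zirxy spqwv fpkza pcvde hjdyi chvhp wiw ixqj jfb gip tlaw
Final line count: 18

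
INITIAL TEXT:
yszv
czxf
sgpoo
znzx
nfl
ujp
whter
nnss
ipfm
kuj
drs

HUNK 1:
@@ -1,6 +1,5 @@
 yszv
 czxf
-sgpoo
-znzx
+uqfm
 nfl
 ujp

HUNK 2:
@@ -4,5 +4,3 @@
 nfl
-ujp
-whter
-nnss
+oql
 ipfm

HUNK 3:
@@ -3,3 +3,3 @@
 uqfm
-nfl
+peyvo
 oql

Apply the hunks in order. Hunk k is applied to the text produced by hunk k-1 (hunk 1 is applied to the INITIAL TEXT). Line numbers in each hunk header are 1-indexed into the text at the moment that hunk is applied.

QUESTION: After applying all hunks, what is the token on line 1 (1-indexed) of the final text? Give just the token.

Answer: yszv

Derivation:
Hunk 1: at line 1 remove [sgpoo,znzx] add [uqfm] -> 10 lines: yszv czxf uqfm nfl ujp whter nnss ipfm kuj drs
Hunk 2: at line 4 remove [ujp,whter,nnss] add [oql] -> 8 lines: yszv czxf uqfm nfl oql ipfm kuj drs
Hunk 3: at line 3 remove [nfl] add [peyvo] -> 8 lines: yszv czxf uqfm peyvo oql ipfm kuj drs
Final line 1: yszv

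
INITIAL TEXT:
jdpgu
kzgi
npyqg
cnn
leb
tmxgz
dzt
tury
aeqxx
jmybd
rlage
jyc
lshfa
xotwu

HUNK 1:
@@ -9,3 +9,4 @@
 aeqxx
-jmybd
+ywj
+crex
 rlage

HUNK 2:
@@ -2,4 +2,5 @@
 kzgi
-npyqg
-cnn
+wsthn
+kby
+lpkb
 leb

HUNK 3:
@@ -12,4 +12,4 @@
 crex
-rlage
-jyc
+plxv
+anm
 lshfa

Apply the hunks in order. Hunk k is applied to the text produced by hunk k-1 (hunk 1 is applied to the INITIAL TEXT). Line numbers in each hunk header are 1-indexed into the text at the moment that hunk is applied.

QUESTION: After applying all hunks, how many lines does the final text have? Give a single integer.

Hunk 1: at line 9 remove [jmybd] add [ywj,crex] -> 15 lines: jdpgu kzgi npyqg cnn leb tmxgz dzt tury aeqxx ywj crex rlage jyc lshfa xotwu
Hunk 2: at line 2 remove [npyqg,cnn] add [wsthn,kby,lpkb] -> 16 lines: jdpgu kzgi wsthn kby lpkb leb tmxgz dzt tury aeqxx ywj crex rlage jyc lshfa xotwu
Hunk 3: at line 12 remove [rlage,jyc] add [plxv,anm] -> 16 lines: jdpgu kzgi wsthn kby lpkb leb tmxgz dzt tury aeqxx ywj crex plxv anm lshfa xotwu
Final line count: 16

Answer: 16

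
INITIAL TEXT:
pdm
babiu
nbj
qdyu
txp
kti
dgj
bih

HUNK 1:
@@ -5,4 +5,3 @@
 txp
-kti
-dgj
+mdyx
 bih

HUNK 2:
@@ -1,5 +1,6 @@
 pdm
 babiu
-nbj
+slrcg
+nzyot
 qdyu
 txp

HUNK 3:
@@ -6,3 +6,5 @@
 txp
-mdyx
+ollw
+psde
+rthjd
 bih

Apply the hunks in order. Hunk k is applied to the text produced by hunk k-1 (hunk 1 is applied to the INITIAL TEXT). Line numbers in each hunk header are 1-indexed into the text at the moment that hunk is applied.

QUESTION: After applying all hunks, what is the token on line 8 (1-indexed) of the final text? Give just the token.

Hunk 1: at line 5 remove [kti,dgj] add [mdyx] -> 7 lines: pdm babiu nbj qdyu txp mdyx bih
Hunk 2: at line 1 remove [nbj] add [slrcg,nzyot] -> 8 lines: pdm babiu slrcg nzyot qdyu txp mdyx bih
Hunk 3: at line 6 remove [mdyx] add [ollw,psde,rthjd] -> 10 lines: pdm babiu slrcg nzyot qdyu txp ollw psde rthjd bih
Final line 8: psde

Answer: psde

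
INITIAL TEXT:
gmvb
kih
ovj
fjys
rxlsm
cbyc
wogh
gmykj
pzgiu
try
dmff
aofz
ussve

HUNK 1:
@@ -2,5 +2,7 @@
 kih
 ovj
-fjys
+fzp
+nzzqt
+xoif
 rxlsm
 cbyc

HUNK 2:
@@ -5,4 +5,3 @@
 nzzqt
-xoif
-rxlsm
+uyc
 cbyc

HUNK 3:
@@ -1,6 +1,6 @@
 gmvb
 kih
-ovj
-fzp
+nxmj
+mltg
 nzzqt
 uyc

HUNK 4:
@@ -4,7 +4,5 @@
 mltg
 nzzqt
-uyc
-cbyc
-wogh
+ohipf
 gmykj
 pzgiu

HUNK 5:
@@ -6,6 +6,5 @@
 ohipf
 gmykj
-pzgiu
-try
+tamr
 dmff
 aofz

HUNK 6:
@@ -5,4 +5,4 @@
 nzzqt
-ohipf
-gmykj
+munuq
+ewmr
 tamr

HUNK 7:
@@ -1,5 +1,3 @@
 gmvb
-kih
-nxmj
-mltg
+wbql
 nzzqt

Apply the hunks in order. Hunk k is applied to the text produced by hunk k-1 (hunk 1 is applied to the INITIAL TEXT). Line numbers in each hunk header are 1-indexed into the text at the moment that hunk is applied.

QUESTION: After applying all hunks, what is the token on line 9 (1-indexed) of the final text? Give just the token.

Answer: ussve

Derivation:
Hunk 1: at line 2 remove [fjys] add [fzp,nzzqt,xoif] -> 15 lines: gmvb kih ovj fzp nzzqt xoif rxlsm cbyc wogh gmykj pzgiu try dmff aofz ussve
Hunk 2: at line 5 remove [xoif,rxlsm] add [uyc] -> 14 lines: gmvb kih ovj fzp nzzqt uyc cbyc wogh gmykj pzgiu try dmff aofz ussve
Hunk 3: at line 1 remove [ovj,fzp] add [nxmj,mltg] -> 14 lines: gmvb kih nxmj mltg nzzqt uyc cbyc wogh gmykj pzgiu try dmff aofz ussve
Hunk 4: at line 4 remove [uyc,cbyc,wogh] add [ohipf] -> 12 lines: gmvb kih nxmj mltg nzzqt ohipf gmykj pzgiu try dmff aofz ussve
Hunk 5: at line 6 remove [pzgiu,try] add [tamr] -> 11 lines: gmvb kih nxmj mltg nzzqt ohipf gmykj tamr dmff aofz ussve
Hunk 6: at line 5 remove [ohipf,gmykj] add [munuq,ewmr] -> 11 lines: gmvb kih nxmj mltg nzzqt munuq ewmr tamr dmff aofz ussve
Hunk 7: at line 1 remove [kih,nxmj,mltg] add [wbql] -> 9 lines: gmvb wbql nzzqt munuq ewmr tamr dmff aofz ussve
Final line 9: ussve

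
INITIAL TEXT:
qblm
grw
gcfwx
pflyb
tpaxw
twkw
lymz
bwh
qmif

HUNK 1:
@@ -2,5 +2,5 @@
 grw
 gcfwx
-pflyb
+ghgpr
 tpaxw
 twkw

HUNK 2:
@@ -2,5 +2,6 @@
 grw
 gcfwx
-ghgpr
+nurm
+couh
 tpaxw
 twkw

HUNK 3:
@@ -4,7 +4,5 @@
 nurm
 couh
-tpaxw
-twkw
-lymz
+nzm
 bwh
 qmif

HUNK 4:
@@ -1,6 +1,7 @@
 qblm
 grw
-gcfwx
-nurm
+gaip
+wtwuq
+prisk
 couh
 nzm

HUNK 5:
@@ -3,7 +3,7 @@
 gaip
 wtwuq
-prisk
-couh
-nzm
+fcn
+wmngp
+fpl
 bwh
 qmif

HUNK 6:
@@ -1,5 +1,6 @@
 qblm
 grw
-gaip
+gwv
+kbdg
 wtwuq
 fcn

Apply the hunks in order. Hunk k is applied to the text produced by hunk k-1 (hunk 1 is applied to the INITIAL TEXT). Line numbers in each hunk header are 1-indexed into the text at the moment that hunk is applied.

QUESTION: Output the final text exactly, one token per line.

Answer: qblm
grw
gwv
kbdg
wtwuq
fcn
wmngp
fpl
bwh
qmif

Derivation:
Hunk 1: at line 2 remove [pflyb] add [ghgpr] -> 9 lines: qblm grw gcfwx ghgpr tpaxw twkw lymz bwh qmif
Hunk 2: at line 2 remove [ghgpr] add [nurm,couh] -> 10 lines: qblm grw gcfwx nurm couh tpaxw twkw lymz bwh qmif
Hunk 3: at line 4 remove [tpaxw,twkw,lymz] add [nzm] -> 8 lines: qblm grw gcfwx nurm couh nzm bwh qmif
Hunk 4: at line 1 remove [gcfwx,nurm] add [gaip,wtwuq,prisk] -> 9 lines: qblm grw gaip wtwuq prisk couh nzm bwh qmif
Hunk 5: at line 3 remove [prisk,couh,nzm] add [fcn,wmngp,fpl] -> 9 lines: qblm grw gaip wtwuq fcn wmngp fpl bwh qmif
Hunk 6: at line 1 remove [gaip] add [gwv,kbdg] -> 10 lines: qblm grw gwv kbdg wtwuq fcn wmngp fpl bwh qmif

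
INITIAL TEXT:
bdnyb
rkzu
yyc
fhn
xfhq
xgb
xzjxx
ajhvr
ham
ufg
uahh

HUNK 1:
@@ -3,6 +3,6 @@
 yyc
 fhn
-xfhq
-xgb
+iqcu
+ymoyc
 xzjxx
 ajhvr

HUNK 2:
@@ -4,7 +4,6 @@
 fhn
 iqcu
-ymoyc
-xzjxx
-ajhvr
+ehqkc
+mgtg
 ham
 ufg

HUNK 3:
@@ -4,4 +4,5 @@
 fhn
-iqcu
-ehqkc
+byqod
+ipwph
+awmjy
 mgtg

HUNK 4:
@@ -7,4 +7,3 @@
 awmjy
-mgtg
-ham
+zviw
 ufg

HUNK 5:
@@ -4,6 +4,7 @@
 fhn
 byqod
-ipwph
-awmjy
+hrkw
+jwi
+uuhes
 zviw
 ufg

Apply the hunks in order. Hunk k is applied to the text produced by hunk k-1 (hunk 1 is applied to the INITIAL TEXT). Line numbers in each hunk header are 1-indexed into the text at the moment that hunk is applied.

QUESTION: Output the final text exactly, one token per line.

Answer: bdnyb
rkzu
yyc
fhn
byqod
hrkw
jwi
uuhes
zviw
ufg
uahh

Derivation:
Hunk 1: at line 3 remove [xfhq,xgb] add [iqcu,ymoyc] -> 11 lines: bdnyb rkzu yyc fhn iqcu ymoyc xzjxx ajhvr ham ufg uahh
Hunk 2: at line 4 remove [ymoyc,xzjxx,ajhvr] add [ehqkc,mgtg] -> 10 lines: bdnyb rkzu yyc fhn iqcu ehqkc mgtg ham ufg uahh
Hunk 3: at line 4 remove [iqcu,ehqkc] add [byqod,ipwph,awmjy] -> 11 lines: bdnyb rkzu yyc fhn byqod ipwph awmjy mgtg ham ufg uahh
Hunk 4: at line 7 remove [mgtg,ham] add [zviw] -> 10 lines: bdnyb rkzu yyc fhn byqod ipwph awmjy zviw ufg uahh
Hunk 5: at line 4 remove [ipwph,awmjy] add [hrkw,jwi,uuhes] -> 11 lines: bdnyb rkzu yyc fhn byqod hrkw jwi uuhes zviw ufg uahh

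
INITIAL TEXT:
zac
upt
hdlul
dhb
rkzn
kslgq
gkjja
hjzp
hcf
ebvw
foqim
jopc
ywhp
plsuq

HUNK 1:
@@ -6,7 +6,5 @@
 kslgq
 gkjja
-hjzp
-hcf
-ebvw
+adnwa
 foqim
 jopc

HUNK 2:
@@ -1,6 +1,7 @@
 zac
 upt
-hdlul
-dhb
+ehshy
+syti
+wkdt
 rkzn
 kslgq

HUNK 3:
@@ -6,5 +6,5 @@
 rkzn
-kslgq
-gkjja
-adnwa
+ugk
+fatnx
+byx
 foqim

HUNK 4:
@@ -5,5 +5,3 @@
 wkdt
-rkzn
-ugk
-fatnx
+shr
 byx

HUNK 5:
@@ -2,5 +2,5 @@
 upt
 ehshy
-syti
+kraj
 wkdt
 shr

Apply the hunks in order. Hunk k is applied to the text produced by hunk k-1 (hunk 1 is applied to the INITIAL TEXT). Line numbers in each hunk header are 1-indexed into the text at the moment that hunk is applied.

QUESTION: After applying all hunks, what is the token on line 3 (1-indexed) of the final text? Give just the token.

Answer: ehshy

Derivation:
Hunk 1: at line 6 remove [hjzp,hcf,ebvw] add [adnwa] -> 12 lines: zac upt hdlul dhb rkzn kslgq gkjja adnwa foqim jopc ywhp plsuq
Hunk 2: at line 1 remove [hdlul,dhb] add [ehshy,syti,wkdt] -> 13 lines: zac upt ehshy syti wkdt rkzn kslgq gkjja adnwa foqim jopc ywhp plsuq
Hunk 3: at line 6 remove [kslgq,gkjja,adnwa] add [ugk,fatnx,byx] -> 13 lines: zac upt ehshy syti wkdt rkzn ugk fatnx byx foqim jopc ywhp plsuq
Hunk 4: at line 5 remove [rkzn,ugk,fatnx] add [shr] -> 11 lines: zac upt ehshy syti wkdt shr byx foqim jopc ywhp plsuq
Hunk 5: at line 2 remove [syti] add [kraj] -> 11 lines: zac upt ehshy kraj wkdt shr byx foqim jopc ywhp plsuq
Final line 3: ehshy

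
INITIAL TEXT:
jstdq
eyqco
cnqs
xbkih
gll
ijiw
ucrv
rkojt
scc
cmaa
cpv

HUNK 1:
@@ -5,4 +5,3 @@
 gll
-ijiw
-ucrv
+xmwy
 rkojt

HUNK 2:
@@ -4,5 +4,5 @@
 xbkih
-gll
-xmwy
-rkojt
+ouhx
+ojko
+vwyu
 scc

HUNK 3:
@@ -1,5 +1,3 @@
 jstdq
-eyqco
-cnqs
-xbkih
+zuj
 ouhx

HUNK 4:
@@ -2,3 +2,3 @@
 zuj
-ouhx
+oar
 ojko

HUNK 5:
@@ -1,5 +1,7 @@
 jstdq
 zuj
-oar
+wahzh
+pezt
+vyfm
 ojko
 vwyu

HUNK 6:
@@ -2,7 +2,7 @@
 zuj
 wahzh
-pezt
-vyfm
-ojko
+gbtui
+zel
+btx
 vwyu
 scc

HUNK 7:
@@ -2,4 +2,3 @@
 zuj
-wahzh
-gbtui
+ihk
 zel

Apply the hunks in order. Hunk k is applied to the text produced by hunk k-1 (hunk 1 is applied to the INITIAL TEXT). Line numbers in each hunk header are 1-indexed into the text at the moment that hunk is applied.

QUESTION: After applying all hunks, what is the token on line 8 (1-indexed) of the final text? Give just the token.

Answer: cmaa

Derivation:
Hunk 1: at line 5 remove [ijiw,ucrv] add [xmwy] -> 10 lines: jstdq eyqco cnqs xbkih gll xmwy rkojt scc cmaa cpv
Hunk 2: at line 4 remove [gll,xmwy,rkojt] add [ouhx,ojko,vwyu] -> 10 lines: jstdq eyqco cnqs xbkih ouhx ojko vwyu scc cmaa cpv
Hunk 3: at line 1 remove [eyqco,cnqs,xbkih] add [zuj] -> 8 lines: jstdq zuj ouhx ojko vwyu scc cmaa cpv
Hunk 4: at line 2 remove [ouhx] add [oar] -> 8 lines: jstdq zuj oar ojko vwyu scc cmaa cpv
Hunk 5: at line 1 remove [oar] add [wahzh,pezt,vyfm] -> 10 lines: jstdq zuj wahzh pezt vyfm ojko vwyu scc cmaa cpv
Hunk 6: at line 2 remove [pezt,vyfm,ojko] add [gbtui,zel,btx] -> 10 lines: jstdq zuj wahzh gbtui zel btx vwyu scc cmaa cpv
Hunk 7: at line 2 remove [wahzh,gbtui] add [ihk] -> 9 lines: jstdq zuj ihk zel btx vwyu scc cmaa cpv
Final line 8: cmaa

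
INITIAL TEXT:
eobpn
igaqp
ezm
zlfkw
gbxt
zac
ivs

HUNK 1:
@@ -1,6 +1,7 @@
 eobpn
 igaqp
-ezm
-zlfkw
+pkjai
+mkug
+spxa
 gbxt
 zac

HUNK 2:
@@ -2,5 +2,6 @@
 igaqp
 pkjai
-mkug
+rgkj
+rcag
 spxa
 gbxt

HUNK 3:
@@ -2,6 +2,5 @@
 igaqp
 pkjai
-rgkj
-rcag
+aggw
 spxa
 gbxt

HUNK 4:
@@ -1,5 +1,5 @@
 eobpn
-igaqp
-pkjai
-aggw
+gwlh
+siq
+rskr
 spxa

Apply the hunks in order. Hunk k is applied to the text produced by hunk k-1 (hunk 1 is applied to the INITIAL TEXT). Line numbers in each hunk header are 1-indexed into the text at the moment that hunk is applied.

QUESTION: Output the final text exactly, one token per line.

Hunk 1: at line 1 remove [ezm,zlfkw] add [pkjai,mkug,spxa] -> 8 lines: eobpn igaqp pkjai mkug spxa gbxt zac ivs
Hunk 2: at line 2 remove [mkug] add [rgkj,rcag] -> 9 lines: eobpn igaqp pkjai rgkj rcag spxa gbxt zac ivs
Hunk 3: at line 2 remove [rgkj,rcag] add [aggw] -> 8 lines: eobpn igaqp pkjai aggw spxa gbxt zac ivs
Hunk 4: at line 1 remove [igaqp,pkjai,aggw] add [gwlh,siq,rskr] -> 8 lines: eobpn gwlh siq rskr spxa gbxt zac ivs

Answer: eobpn
gwlh
siq
rskr
spxa
gbxt
zac
ivs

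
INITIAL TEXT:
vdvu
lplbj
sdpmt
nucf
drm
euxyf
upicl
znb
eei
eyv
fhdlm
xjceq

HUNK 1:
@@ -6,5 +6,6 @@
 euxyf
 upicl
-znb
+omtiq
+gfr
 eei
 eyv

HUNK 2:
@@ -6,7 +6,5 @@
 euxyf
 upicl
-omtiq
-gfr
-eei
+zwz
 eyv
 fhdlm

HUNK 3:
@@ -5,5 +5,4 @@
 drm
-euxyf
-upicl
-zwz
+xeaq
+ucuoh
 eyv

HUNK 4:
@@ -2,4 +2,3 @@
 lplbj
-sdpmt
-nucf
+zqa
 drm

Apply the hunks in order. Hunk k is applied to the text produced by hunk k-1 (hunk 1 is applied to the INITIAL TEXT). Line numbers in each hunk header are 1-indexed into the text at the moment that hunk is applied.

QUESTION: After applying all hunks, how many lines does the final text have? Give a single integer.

Answer: 9

Derivation:
Hunk 1: at line 6 remove [znb] add [omtiq,gfr] -> 13 lines: vdvu lplbj sdpmt nucf drm euxyf upicl omtiq gfr eei eyv fhdlm xjceq
Hunk 2: at line 6 remove [omtiq,gfr,eei] add [zwz] -> 11 lines: vdvu lplbj sdpmt nucf drm euxyf upicl zwz eyv fhdlm xjceq
Hunk 3: at line 5 remove [euxyf,upicl,zwz] add [xeaq,ucuoh] -> 10 lines: vdvu lplbj sdpmt nucf drm xeaq ucuoh eyv fhdlm xjceq
Hunk 4: at line 2 remove [sdpmt,nucf] add [zqa] -> 9 lines: vdvu lplbj zqa drm xeaq ucuoh eyv fhdlm xjceq
Final line count: 9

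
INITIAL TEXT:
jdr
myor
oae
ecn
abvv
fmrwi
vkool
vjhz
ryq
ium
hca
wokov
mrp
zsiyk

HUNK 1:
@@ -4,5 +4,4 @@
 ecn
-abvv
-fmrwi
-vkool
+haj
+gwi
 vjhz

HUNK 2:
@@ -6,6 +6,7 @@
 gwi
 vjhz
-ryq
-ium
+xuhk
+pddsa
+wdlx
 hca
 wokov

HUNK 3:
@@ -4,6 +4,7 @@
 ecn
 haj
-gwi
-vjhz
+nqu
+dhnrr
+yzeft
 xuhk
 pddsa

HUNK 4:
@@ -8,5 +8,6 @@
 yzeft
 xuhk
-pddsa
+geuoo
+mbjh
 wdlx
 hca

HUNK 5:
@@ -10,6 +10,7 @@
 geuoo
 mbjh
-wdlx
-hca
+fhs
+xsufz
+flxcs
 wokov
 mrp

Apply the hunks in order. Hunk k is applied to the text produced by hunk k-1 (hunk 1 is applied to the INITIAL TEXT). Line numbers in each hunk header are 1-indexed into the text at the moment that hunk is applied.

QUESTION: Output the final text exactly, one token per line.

Hunk 1: at line 4 remove [abvv,fmrwi,vkool] add [haj,gwi] -> 13 lines: jdr myor oae ecn haj gwi vjhz ryq ium hca wokov mrp zsiyk
Hunk 2: at line 6 remove [ryq,ium] add [xuhk,pddsa,wdlx] -> 14 lines: jdr myor oae ecn haj gwi vjhz xuhk pddsa wdlx hca wokov mrp zsiyk
Hunk 3: at line 4 remove [gwi,vjhz] add [nqu,dhnrr,yzeft] -> 15 lines: jdr myor oae ecn haj nqu dhnrr yzeft xuhk pddsa wdlx hca wokov mrp zsiyk
Hunk 4: at line 8 remove [pddsa] add [geuoo,mbjh] -> 16 lines: jdr myor oae ecn haj nqu dhnrr yzeft xuhk geuoo mbjh wdlx hca wokov mrp zsiyk
Hunk 5: at line 10 remove [wdlx,hca] add [fhs,xsufz,flxcs] -> 17 lines: jdr myor oae ecn haj nqu dhnrr yzeft xuhk geuoo mbjh fhs xsufz flxcs wokov mrp zsiyk

Answer: jdr
myor
oae
ecn
haj
nqu
dhnrr
yzeft
xuhk
geuoo
mbjh
fhs
xsufz
flxcs
wokov
mrp
zsiyk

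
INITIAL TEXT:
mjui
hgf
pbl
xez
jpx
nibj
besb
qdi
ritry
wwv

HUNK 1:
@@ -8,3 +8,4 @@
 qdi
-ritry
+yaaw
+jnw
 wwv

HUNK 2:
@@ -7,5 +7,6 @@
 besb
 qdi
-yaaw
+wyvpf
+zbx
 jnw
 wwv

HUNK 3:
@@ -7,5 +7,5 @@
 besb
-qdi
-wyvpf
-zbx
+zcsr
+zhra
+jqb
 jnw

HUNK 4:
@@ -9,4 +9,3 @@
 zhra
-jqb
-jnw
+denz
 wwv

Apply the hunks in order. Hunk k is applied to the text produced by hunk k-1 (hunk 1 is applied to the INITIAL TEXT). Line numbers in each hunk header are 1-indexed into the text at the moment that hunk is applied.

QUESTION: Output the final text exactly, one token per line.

Hunk 1: at line 8 remove [ritry] add [yaaw,jnw] -> 11 lines: mjui hgf pbl xez jpx nibj besb qdi yaaw jnw wwv
Hunk 2: at line 7 remove [yaaw] add [wyvpf,zbx] -> 12 lines: mjui hgf pbl xez jpx nibj besb qdi wyvpf zbx jnw wwv
Hunk 3: at line 7 remove [qdi,wyvpf,zbx] add [zcsr,zhra,jqb] -> 12 lines: mjui hgf pbl xez jpx nibj besb zcsr zhra jqb jnw wwv
Hunk 4: at line 9 remove [jqb,jnw] add [denz] -> 11 lines: mjui hgf pbl xez jpx nibj besb zcsr zhra denz wwv

Answer: mjui
hgf
pbl
xez
jpx
nibj
besb
zcsr
zhra
denz
wwv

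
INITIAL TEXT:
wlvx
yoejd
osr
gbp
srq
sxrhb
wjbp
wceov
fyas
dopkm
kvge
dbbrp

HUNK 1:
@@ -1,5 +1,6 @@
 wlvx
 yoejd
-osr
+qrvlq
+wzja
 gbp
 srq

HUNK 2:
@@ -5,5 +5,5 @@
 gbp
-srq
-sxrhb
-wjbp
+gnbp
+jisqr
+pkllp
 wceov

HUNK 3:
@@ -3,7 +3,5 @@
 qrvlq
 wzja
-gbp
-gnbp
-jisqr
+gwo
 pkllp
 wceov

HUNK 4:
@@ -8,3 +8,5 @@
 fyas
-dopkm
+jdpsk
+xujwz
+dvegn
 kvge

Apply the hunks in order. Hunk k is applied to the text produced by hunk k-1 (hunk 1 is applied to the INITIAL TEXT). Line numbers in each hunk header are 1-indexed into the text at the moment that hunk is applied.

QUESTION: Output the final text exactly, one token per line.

Answer: wlvx
yoejd
qrvlq
wzja
gwo
pkllp
wceov
fyas
jdpsk
xujwz
dvegn
kvge
dbbrp

Derivation:
Hunk 1: at line 1 remove [osr] add [qrvlq,wzja] -> 13 lines: wlvx yoejd qrvlq wzja gbp srq sxrhb wjbp wceov fyas dopkm kvge dbbrp
Hunk 2: at line 5 remove [srq,sxrhb,wjbp] add [gnbp,jisqr,pkllp] -> 13 lines: wlvx yoejd qrvlq wzja gbp gnbp jisqr pkllp wceov fyas dopkm kvge dbbrp
Hunk 3: at line 3 remove [gbp,gnbp,jisqr] add [gwo] -> 11 lines: wlvx yoejd qrvlq wzja gwo pkllp wceov fyas dopkm kvge dbbrp
Hunk 4: at line 8 remove [dopkm] add [jdpsk,xujwz,dvegn] -> 13 lines: wlvx yoejd qrvlq wzja gwo pkllp wceov fyas jdpsk xujwz dvegn kvge dbbrp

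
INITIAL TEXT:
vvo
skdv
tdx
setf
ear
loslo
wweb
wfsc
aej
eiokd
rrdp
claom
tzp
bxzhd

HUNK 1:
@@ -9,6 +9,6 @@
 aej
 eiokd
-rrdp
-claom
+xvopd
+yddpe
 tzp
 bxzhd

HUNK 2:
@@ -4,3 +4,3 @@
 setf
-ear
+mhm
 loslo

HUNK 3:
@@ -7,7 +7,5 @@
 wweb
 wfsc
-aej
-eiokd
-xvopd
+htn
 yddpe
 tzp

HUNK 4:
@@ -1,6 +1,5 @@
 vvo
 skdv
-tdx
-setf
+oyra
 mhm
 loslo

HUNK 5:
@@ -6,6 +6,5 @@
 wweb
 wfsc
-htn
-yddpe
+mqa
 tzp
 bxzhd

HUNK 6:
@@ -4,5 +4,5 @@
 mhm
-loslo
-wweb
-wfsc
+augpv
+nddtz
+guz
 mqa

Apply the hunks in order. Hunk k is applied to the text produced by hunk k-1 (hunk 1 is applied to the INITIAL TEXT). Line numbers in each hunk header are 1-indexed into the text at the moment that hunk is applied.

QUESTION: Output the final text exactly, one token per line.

Hunk 1: at line 9 remove [rrdp,claom] add [xvopd,yddpe] -> 14 lines: vvo skdv tdx setf ear loslo wweb wfsc aej eiokd xvopd yddpe tzp bxzhd
Hunk 2: at line 4 remove [ear] add [mhm] -> 14 lines: vvo skdv tdx setf mhm loslo wweb wfsc aej eiokd xvopd yddpe tzp bxzhd
Hunk 3: at line 7 remove [aej,eiokd,xvopd] add [htn] -> 12 lines: vvo skdv tdx setf mhm loslo wweb wfsc htn yddpe tzp bxzhd
Hunk 4: at line 1 remove [tdx,setf] add [oyra] -> 11 lines: vvo skdv oyra mhm loslo wweb wfsc htn yddpe tzp bxzhd
Hunk 5: at line 6 remove [htn,yddpe] add [mqa] -> 10 lines: vvo skdv oyra mhm loslo wweb wfsc mqa tzp bxzhd
Hunk 6: at line 4 remove [loslo,wweb,wfsc] add [augpv,nddtz,guz] -> 10 lines: vvo skdv oyra mhm augpv nddtz guz mqa tzp bxzhd

Answer: vvo
skdv
oyra
mhm
augpv
nddtz
guz
mqa
tzp
bxzhd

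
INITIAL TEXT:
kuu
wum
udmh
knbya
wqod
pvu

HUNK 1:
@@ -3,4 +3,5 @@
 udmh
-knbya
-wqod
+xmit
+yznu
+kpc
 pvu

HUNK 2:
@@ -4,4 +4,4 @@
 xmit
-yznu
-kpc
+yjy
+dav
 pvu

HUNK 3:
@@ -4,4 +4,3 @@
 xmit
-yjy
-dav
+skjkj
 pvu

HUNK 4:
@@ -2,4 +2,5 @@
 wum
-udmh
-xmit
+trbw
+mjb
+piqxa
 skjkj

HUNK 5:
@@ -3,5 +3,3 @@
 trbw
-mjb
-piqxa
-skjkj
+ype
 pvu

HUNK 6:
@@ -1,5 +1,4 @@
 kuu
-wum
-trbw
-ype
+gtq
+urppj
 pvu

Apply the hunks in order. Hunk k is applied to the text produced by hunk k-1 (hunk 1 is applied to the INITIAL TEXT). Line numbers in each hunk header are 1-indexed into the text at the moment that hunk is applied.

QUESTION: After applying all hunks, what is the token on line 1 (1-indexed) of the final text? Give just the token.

Answer: kuu

Derivation:
Hunk 1: at line 3 remove [knbya,wqod] add [xmit,yznu,kpc] -> 7 lines: kuu wum udmh xmit yznu kpc pvu
Hunk 2: at line 4 remove [yznu,kpc] add [yjy,dav] -> 7 lines: kuu wum udmh xmit yjy dav pvu
Hunk 3: at line 4 remove [yjy,dav] add [skjkj] -> 6 lines: kuu wum udmh xmit skjkj pvu
Hunk 4: at line 2 remove [udmh,xmit] add [trbw,mjb,piqxa] -> 7 lines: kuu wum trbw mjb piqxa skjkj pvu
Hunk 5: at line 3 remove [mjb,piqxa,skjkj] add [ype] -> 5 lines: kuu wum trbw ype pvu
Hunk 6: at line 1 remove [wum,trbw,ype] add [gtq,urppj] -> 4 lines: kuu gtq urppj pvu
Final line 1: kuu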